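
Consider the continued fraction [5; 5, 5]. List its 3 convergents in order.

5/1, 26/5, 135/26

Using the convergent recurrence p_i = a_i*p_{i-1} + p_{i-2}, q_i = a_i*q_{i-1} + q_{i-2} with p_{-2}=0, p_{-1}=1, q_{-2}=1, q_{-1}=0:
  i=0: a_0=5, p_0 = 5*1 + 0 = 5, q_0 = 5*0 + 1 = 1.
  i=1: a_1=5, p_1 = 5*5 + 1 = 26, q_1 = 5*1 + 0 = 5.
  i=2: a_2=5, p_2 = 5*26 + 5 = 135, q_2 = 5*5 + 1 = 26.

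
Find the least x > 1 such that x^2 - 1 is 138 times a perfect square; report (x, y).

First expand sqrt(138) as a continued fraction. With x_i = (sqrt(138) + m_i)/d_i and (m_0, d_0) = (0, 1): a_0 = floor(sqrt(138)) = 11, since 11^2 = 121 <= 138 < 144 = 12^2.
Iterate m_{i+1} = d_i*a_i - m_i, d_{i+1} = (138 - m_{i+1}^2)/d_i, a_{i+1} = floor((a_0 + m_{i+1})/d_{i+1}):
  m_1 = 1*11 - 0 = 11, d_1 = (138 - 11^2)/1 = 17/1 = 17, a_1 = floor((11 + 11)/17) = 1.
  m_2 = 17*1 - 11 = 6, d_2 = (138 - 6^2)/17 = 102/17 = 6, a_2 = floor((11 + 6)/6) = 2.
  m_3 = 6*2 - 6 = 6, d_3 = (138 - 6^2)/6 = 102/6 = 17, a_3 = floor((11 + 6)/17) = 1.
  m_4 = 17*1 - 6 = 11, d_4 = (138 - 11^2)/17 = 17/17 = 1, a_4 = floor((11 + 11)/1) = 22.
  m_5 = 1*22 - 11 = 11, d_5 = (138 - 11^2)/1 = 17/1 = 17: (m_5, d_5) = (m_1, d_1) = (11, 17), so from here the quotients repeat a_1, ..., a_4; the period length is 4.
So sqrt(138) = [11; (1, 2, 1, 22)] with period length k = 4.
k is even, so the fundamental solution of x^2 - 138y^2 = 1 is (p_{k-1}, q_{k-1}) = (p_3, q_3); compute convergents through index 3.
Convergents (p_i = a_i*p_{i-1} + p_{i-2}, q_i = a_i*q_{i-1} + q_{i-2} with p_{-2}=0, p_{-1}=1, q_{-2}=1, q_{-1}=0):
  i=0: a_0=11, p_0 = 11*1 + 0 = 11, q_0 = 11*0 + 1 = 1.
  i=1: a_1=1, p_1 = 1*11 + 1 = 12, q_1 = 1*1 + 0 = 1.
  i=2: a_2=2, p_2 = 2*12 + 11 = 35, q_2 = 2*1 + 1 = 3.
  i=3: a_3=1, p_3 = 1*35 + 12 = 47, q_3 = 1*3 + 1 = 4.
Check: 47^2 - 138*4^2 = 2209 - 2208 = 1, so (x, y) = (47, 4) solves the equation, and by the theorem it is the least positive solution.

(x, y) = (47, 4)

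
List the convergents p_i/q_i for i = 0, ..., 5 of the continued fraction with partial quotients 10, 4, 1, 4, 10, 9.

Using the convergent recurrence p_i = a_i*p_{i-1} + p_{i-2}, q_i = a_i*q_{i-1} + q_{i-2} with p_{-2}=0, p_{-1}=1, q_{-2}=1, q_{-1}=0:
  i=0: a_0=10, p_0 = 10*1 + 0 = 10, q_0 = 10*0 + 1 = 1.
  i=1: a_1=4, p_1 = 4*10 + 1 = 41, q_1 = 4*1 + 0 = 4.
  i=2: a_2=1, p_2 = 1*41 + 10 = 51, q_2 = 1*4 + 1 = 5.
  i=3: a_3=4, p_3 = 4*51 + 41 = 245, q_3 = 4*5 + 4 = 24.
  i=4: a_4=10, p_4 = 10*245 + 51 = 2501, q_4 = 10*24 + 5 = 245.
  i=5: a_5=9, p_5 = 9*2501 + 245 = 22754, q_5 = 9*245 + 24 = 2229.

10/1, 41/4, 51/5, 245/24, 2501/245, 22754/2229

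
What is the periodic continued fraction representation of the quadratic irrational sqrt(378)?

[19; (2, 3, 1, 4, 1, 3, 2, 38)]

Write x_i = (sqrt(378) + m_i)/d_i with (m_0, d_0) = (0, 1). a_0 = floor(sqrt(378)) = 19, since 19^2 = 361 <= 378 < 400 = 20^2.
Iterate m_{i+1} = d_i*a_i - m_i, d_{i+1} = (378 - m_{i+1}^2)/d_i, a_{i+1} = floor((a_0 + m_{i+1})/d_{i+1}):
  m_1 = 1*19 - 0 = 19, d_1 = (378 - 19^2)/1 = 17/1 = 17, a_1 = floor((19 + 19)/17) = 2.
  m_2 = 17*2 - 19 = 15, d_2 = (378 - 15^2)/17 = 153/17 = 9, a_2 = floor((19 + 15)/9) = 3.
  m_3 = 9*3 - 15 = 12, d_3 = (378 - 12^2)/9 = 234/9 = 26, a_3 = floor((19 + 12)/26) = 1.
  m_4 = 26*1 - 12 = 14, d_4 = (378 - 14^2)/26 = 182/26 = 7, a_4 = floor((19 + 14)/7) = 4.
  m_5 = 7*4 - 14 = 14, d_5 = (378 - 14^2)/7 = 182/7 = 26, a_5 = floor((19 + 14)/26) = 1.
  m_6 = 26*1 - 14 = 12, d_6 = (378 - 12^2)/26 = 234/26 = 9, a_6 = floor((19 + 12)/9) = 3.
  m_7 = 9*3 - 12 = 15, d_7 = (378 - 15^2)/9 = 153/9 = 17, a_7 = floor((19 + 15)/17) = 2.
  m_8 = 17*2 - 15 = 19, d_8 = (378 - 19^2)/17 = 17/17 = 1, a_8 = floor((19 + 19)/1) = 38.
  m_9 = 1*38 - 19 = 19, d_9 = (378 - 19^2)/1 = 17/1 = 17: (m_9, d_9) = (m_1, d_1) = (19, 17), so from here the quotients repeat a_1, ..., a_8; the period length is 8.
Hence the expansion of sqrt(378) is a_0 = 19 followed by the repeating block 2, 3, 1, 4, 1, 3, 2, 38 (period 8).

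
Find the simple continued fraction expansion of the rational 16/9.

[1; 1, 3, 2]

Run the Euclidean algorithm on 16 and 9; the successive quotients are the partial quotients a_0, a_1, ... (each step inverts the fractional part left over by the previous one):
  16 = 1*9 + 7, so a_0 = 1.
  9 = 1*7 + 2, so a_1 = 1.
  7 = 3*2 + 1, so a_2 = 3.
  2 = 2*1 + 0, so a_3 = 2.
The remainder reaches 0 after 4 divisions, so the expansion has 4 partial quotients, read off in order.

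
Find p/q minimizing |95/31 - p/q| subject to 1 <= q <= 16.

49/16

Expand x = 95/31 as a continued fraction with the Euclidean algorithm:
  95 = 3*31 + 2, so a_0 = 3.
  31 = 15*2 + 1, so a_1 = 15.
  2 = 2*1 + 0, so a_2 = 2.
so x = [3; 15, 2].
Convergents (p_i = a_i*p_{i-1} + p_{i-2}, q_i = a_i*q_{i-1} + q_{i-2} with p_{-2}=0, p_{-1}=1, q_{-2}=1, q_{-1}=0), until the denominator exceeds 16:
  i=0: a_0=3, p_0 = 3*1 + 0 = 3, q_0 = 3*0 + 1 = 1.
  i=1: a_1=15, p_1 = 15*3 + 1 = 46, q_1 = 15*1 + 0 = 15.
  i=2: a_2=2, p_2 = 2*46 + 3 = 95, q_2 = 2*15 + 1 = 31.
q_2 = 31 > 16, so the last convergent with denominator <= 16 is p_1/q_1 = 46/15.
The closest fraction with denominator <= 16 is either p_1/q_1 or the intermediate fraction (k*p_1 + p_0)/(k*q_1 + q_0) with the largest k >= 1 whose denominator stays <= 16; these approach x as k grows, and every other convergent or intermediate fraction in range is farther away.
Largest k: floor((16 - q_0)/q_1) = floor((16 - 1)/15) = 1.
That gives (1*46 + 3)/(1*15 + 1) = 49/16.
Compare the errors: |x - 46/15| = |95*15 - 46*31|/(31*15) = 1/465, and |x - 49/16| = |95*16 - 49*31|/(31*16) = 1/496.
Cross-multiplying, 1*465 = 465 < 496 = 1*496, so 1/496 is smaller: the intermediate fraction 49/16 is closer to x than 46/15.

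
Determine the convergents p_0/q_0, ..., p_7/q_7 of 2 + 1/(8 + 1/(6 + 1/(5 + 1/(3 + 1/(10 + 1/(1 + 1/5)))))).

Using the convergent recurrence p_i = a_i*p_{i-1} + p_{i-2}, q_i = a_i*q_{i-1} + q_{i-2} with p_{-2}=0, p_{-1}=1, q_{-2}=1, q_{-1}=0:
  i=0: a_0=2, p_0 = 2*1 + 0 = 2, q_0 = 2*0 + 1 = 1.
  i=1: a_1=8, p_1 = 8*2 + 1 = 17, q_1 = 8*1 + 0 = 8.
  i=2: a_2=6, p_2 = 6*17 + 2 = 104, q_2 = 6*8 + 1 = 49.
  i=3: a_3=5, p_3 = 5*104 + 17 = 537, q_3 = 5*49 + 8 = 253.
  i=4: a_4=3, p_4 = 3*537 + 104 = 1715, q_4 = 3*253 + 49 = 808.
  i=5: a_5=10, p_5 = 10*1715 + 537 = 17687, q_5 = 10*808 + 253 = 8333.
  i=6: a_6=1, p_6 = 1*17687 + 1715 = 19402, q_6 = 1*8333 + 808 = 9141.
  i=7: a_7=5, p_7 = 5*19402 + 17687 = 114697, q_7 = 5*9141 + 8333 = 54038.

2/1, 17/8, 104/49, 537/253, 1715/808, 17687/8333, 19402/9141, 114697/54038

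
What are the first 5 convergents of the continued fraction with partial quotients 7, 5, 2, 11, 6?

Using the convergent recurrence p_i = a_i*p_{i-1} + p_{i-2}, q_i = a_i*q_{i-1} + q_{i-2} with p_{-2}=0, p_{-1}=1, q_{-2}=1, q_{-1}=0:
  i=0: a_0=7, p_0 = 7*1 + 0 = 7, q_0 = 7*0 + 1 = 1.
  i=1: a_1=5, p_1 = 5*7 + 1 = 36, q_1 = 5*1 + 0 = 5.
  i=2: a_2=2, p_2 = 2*36 + 7 = 79, q_2 = 2*5 + 1 = 11.
  i=3: a_3=11, p_3 = 11*79 + 36 = 905, q_3 = 11*11 + 5 = 126.
  i=4: a_4=6, p_4 = 6*905 + 79 = 5509, q_4 = 6*126 + 11 = 767.

7/1, 36/5, 79/11, 905/126, 5509/767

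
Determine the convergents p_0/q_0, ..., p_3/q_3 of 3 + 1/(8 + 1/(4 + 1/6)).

Using the convergent recurrence p_i = a_i*p_{i-1} + p_{i-2}, q_i = a_i*q_{i-1} + q_{i-2} with p_{-2}=0, p_{-1}=1, q_{-2}=1, q_{-1}=0:
  i=0: a_0=3, p_0 = 3*1 + 0 = 3, q_0 = 3*0 + 1 = 1.
  i=1: a_1=8, p_1 = 8*3 + 1 = 25, q_1 = 8*1 + 0 = 8.
  i=2: a_2=4, p_2 = 4*25 + 3 = 103, q_2 = 4*8 + 1 = 33.
  i=3: a_3=6, p_3 = 6*103 + 25 = 643, q_3 = 6*33 + 8 = 206.

3/1, 25/8, 103/33, 643/206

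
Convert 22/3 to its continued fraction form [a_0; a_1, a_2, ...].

Run the Euclidean algorithm on 22 and 3; the successive quotients are the partial quotients a_0, a_1, ... (each step inverts the fractional part left over by the previous one):
  22 = 7*3 + 1, so a_0 = 7.
  3 = 3*1 + 0, so a_1 = 3.
The remainder reaches 0 after 2 divisions, so the expansion has 2 partial quotients, read off in order.

[7; 3]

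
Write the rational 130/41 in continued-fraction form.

[3; 5, 1, 6]

Run the Euclidean algorithm on 130 and 41; the successive quotients are the partial quotients a_0, a_1, ... (each step inverts the fractional part left over by the previous one):
  130 = 3*41 + 7, so a_0 = 3.
  41 = 5*7 + 6, so a_1 = 5.
  7 = 1*6 + 1, so a_2 = 1.
  6 = 6*1 + 0, so a_3 = 6.
The remainder reaches 0 after 4 divisions, so the expansion has 4 partial quotients, read off in order.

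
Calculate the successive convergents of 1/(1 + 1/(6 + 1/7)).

Using the convergent recurrence p_i = a_i*p_{i-1} + p_{i-2}, q_i = a_i*q_{i-1} + q_{i-2} with p_{-2}=0, p_{-1}=1, q_{-2}=1, q_{-1}=0:
  i=0: a_0=0, p_0 = 0*1 + 0 = 0, q_0 = 0*0 + 1 = 1.
  i=1: a_1=1, p_1 = 1*0 + 1 = 1, q_1 = 1*1 + 0 = 1.
  i=2: a_2=6, p_2 = 6*1 + 0 = 6, q_2 = 6*1 + 1 = 7.
  i=3: a_3=7, p_3 = 7*6 + 1 = 43, q_3 = 7*7 + 1 = 50.

0/1, 1/1, 6/7, 43/50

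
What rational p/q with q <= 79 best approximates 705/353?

2/1

Expand x = 705/353 as a continued fraction with the Euclidean algorithm:
  705 = 1*353 + 352, so a_0 = 1.
  353 = 1*352 + 1, so a_1 = 1.
  352 = 352*1 + 0, so a_2 = 352.
so x = [1; 1, 352].
Convergents (p_i = a_i*p_{i-1} + p_{i-2}, q_i = a_i*q_{i-1} + q_{i-2} with p_{-2}=0, p_{-1}=1, q_{-2}=1, q_{-1}=0), until the denominator exceeds 79:
  i=0: a_0=1, p_0 = 1*1 + 0 = 1, q_0 = 1*0 + 1 = 1.
  i=1: a_1=1, p_1 = 1*1 + 1 = 2, q_1 = 1*1 + 0 = 1.
  i=2: a_2=352, p_2 = 352*2 + 1 = 705, q_2 = 352*1 + 1 = 353.
q_2 = 353 > 79, so the last convergent with denominator <= 79 is p_1/q_1 = 2/1.
The closest fraction with denominator <= 79 is either p_1/q_1 or the intermediate fraction (k*p_1 + p_0)/(k*q_1 + q_0) with the largest k >= 1 whose denominator stays <= 79; these approach x as k grows, and every other convergent or intermediate fraction in range is farther away.
Largest k: floor((79 - q_0)/q_1) = floor((79 - 1)/1) = 78.
That gives (78*2 + 1)/(78*1 + 1) = 157/79.
Compare the errors: |x - 2/1| = |705*1 - 2*353|/(353*1) = 1/353, and |x - 157/79| = |705*79 - 157*353|/(353*79) = 274/27887.
Cross-multiplying, 1*27887 = 27887 < 96722 = 274*353, so 1/353 is smaller: the convergent 2/1 is closer to x than 157/79.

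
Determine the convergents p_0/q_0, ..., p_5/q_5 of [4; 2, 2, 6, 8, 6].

Using the convergent recurrence p_i = a_i*p_{i-1} + p_{i-2}, q_i = a_i*q_{i-1} + q_{i-2} with p_{-2}=0, p_{-1}=1, q_{-2}=1, q_{-1}=0:
  i=0: a_0=4, p_0 = 4*1 + 0 = 4, q_0 = 4*0 + 1 = 1.
  i=1: a_1=2, p_1 = 2*4 + 1 = 9, q_1 = 2*1 + 0 = 2.
  i=2: a_2=2, p_2 = 2*9 + 4 = 22, q_2 = 2*2 + 1 = 5.
  i=3: a_3=6, p_3 = 6*22 + 9 = 141, q_3 = 6*5 + 2 = 32.
  i=4: a_4=8, p_4 = 8*141 + 22 = 1150, q_4 = 8*32 + 5 = 261.
  i=5: a_5=6, p_5 = 6*1150 + 141 = 7041, q_5 = 6*261 + 32 = 1598.

4/1, 9/2, 22/5, 141/32, 1150/261, 7041/1598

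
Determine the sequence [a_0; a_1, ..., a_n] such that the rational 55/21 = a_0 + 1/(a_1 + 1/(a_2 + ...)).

Run the Euclidean algorithm on 55 and 21; the successive quotients are the partial quotients a_0, a_1, ... (each step inverts the fractional part left over by the previous one):
  55 = 2*21 + 13, so a_0 = 2.
  21 = 1*13 + 8, so a_1 = 1.
  13 = 1*8 + 5, so a_2 = 1.
  8 = 1*5 + 3, so a_3 = 1.
  5 = 1*3 + 2, so a_4 = 1.
  3 = 1*2 + 1, so a_5 = 1.
  2 = 2*1 + 0, so a_6 = 2.
The remainder reaches 0 after 7 divisions, so the expansion has 7 partial quotients, read off in order.

[2; 1, 1, 1, 1, 1, 2]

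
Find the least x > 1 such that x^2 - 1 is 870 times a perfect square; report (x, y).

First expand sqrt(870) as a continued fraction. With x_i = (sqrt(870) + m_i)/d_i and (m_0, d_0) = (0, 1): a_0 = floor(sqrt(870)) = 29, since 29^2 = 841 <= 870 < 900 = 30^2.
Iterate m_{i+1} = d_i*a_i - m_i, d_{i+1} = (870 - m_{i+1}^2)/d_i, a_{i+1} = floor((a_0 + m_{i+1})/d_{i+1}):
  m_1 = 1*29 - 0 = 29, d_1 = (870 - 29^2)/1 = 29/1 = 29, a_1 = floor((29 + 29)/29) = 2.
  m_2 = 29*2 - 29 = 29, d_2 = (870 - 29^2)/29 = 29/29 = 1, a_2 = floor((29 + 29)/1) = 58.
  m_3 = 1*58 - 29 = 29, d_3 = (870 - 29^2)/1 = 29/1 = 29: (m_3, d_3) = (m_1, d_1) = (29, 29), so from here the quotients repeat a_1, a_2; the period length is 2.
So sqrt(870) = [29; (2, 58)] with period length k = 2.
k is even, so the fundamental solution of x^2 - 870y^2 = 1 is (p_{k-1}, q_{k-1}) = (p_1, q_1); compute convergents through index 1.
Convergents (p_i = a_i*p_{i-1} + p_{i-2}, q_i = a_i*q_{i-1} + q_{i-2} with p_{-2}=0, p_{-1}=1, q_{-2}=1, q_{-1}=0):
  i=0: a_0=29, p_0 = 29*1 + 0 = 29, q_0 = 29*0 + 1 = 1.
  i=1: a_1=2, p_1 = 2*29 + 1 = 59, q_1 = 2*1 + 0 = 2.
Check: 59^2 - 870*2^2 = 3481 - 3480 = 1, so (x, y) = (59, 2) solves the equation, and by the theorem it is the least positive solution.

(x, y) = (59, 2)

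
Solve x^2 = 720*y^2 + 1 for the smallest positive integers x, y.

First expand sqrt(720) as a continued fraction. With x_i = (sqrt(720) + m_i)/d_i and (m_0, d_0) = (0, 1): a_0 = floor(sqrt(720)) = 26, since 26^2 = 676 <= 720 < 729 = 27^2.
Iterate m_{i+1} = d_i*a_i - m_i, d_{i+1} = (720 - m_{i+1}^2)/d_i, a_{i+1} = floor((a_0 + m_{i+1})/d_{i+1}):
  m_1 = 1*26 - 0 = 26, d_1 = (720 - 26^2)/1 = 44/1 = 44, a_1 = floor((26 + 26)/44) = 1.
  m_2 = 44*1 - 26 = 18, d_2 = (720 - 18^2)/44 = 396/44 = 9, a_2 = floor((26 + 18)/9) = 4.
  m_3 = 9*4 - 18 = 18, d_3 = (720 - 18^2)/9 = 396/9 = 44, a_3 = floor((26 + 18)/44) = 1.
  m_4 = 44*1 - 18 = 26, d_4 = (720 - 26^2)/44 = 44/44 = 1, a_4 = floor((26 + 26)/1) = 52.
  m_5 = 1*52 - 26 = 26, d_5 = (720 - 26^2)/1 = 44/1 = 44: (m_5, d_5) = (m_1, d_1) = (26, 44), so from here the quotients repeat a_1, ..., a_4; the period length is 4.
So sqrt(720) = [26; (1, 4, 1, 52)] with period length k = 4.
k is even, so the fundamental solution of x^2 - 720y^2 = 1 is (p_{k-1}, q_{k-1}) = (p_3, q_3); compute convergents through index 3.
Convergents (p_i = a_i*p_{i-1} + p_{i-2}, q_i = a_i*q_{i-1} + q_{i-2} with p_{-2}=0, p_{-1}=1, q_{-2}=1, q_{-1}=0):
  i=0: a_0=26, p_0 = 26*1 + 0 = 26, q_0 = 26*0 + 1 = 1.
  i=1: a_1=1, p_1 = 1*26 + 1 = 27, q_1 = 1*1 + 0 = 1.
  i=2: a_2=4, p_2 = 4*27 + 26 = 134, q_2 = 4*1 + 1 = 5.
  i=3: a_3=1, p_3 = 1*134 + 27 = 161, q_3 = 1*5 + 1 = 6.
Check: 161^2 - 720*6^2 = 25921 - 25920 = 1, so (x, y) = (161, 6) solves the equation, and by the theorem it is the least positive solution.

(x, y) = (161, 6)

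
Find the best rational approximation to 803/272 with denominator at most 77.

Expand x = 803/272 as a continued fraction with the Euclidean algorithm:
  803 = 2*272 + 259, so a_0 = 2.
  272 = 1*259 + 13, so a_1 = 1.
  259 = 19*13 + 12, so a_2 = 19.
  13 = 1*12 + 1, so a_3 = 1.
  12 = 12*1 + 0, so a_4 = 12.
so x = [2; 1, 19, 1, 12].
Convergents (p_i = a_i*p_{i-1} + p_{i-2}, q_i = a_i*q_{i-1} + q_{i-2} with p_{-2}=0, p_{-1}=1, q_{-2}=1, q_{-1}=0), until the denominator exceeds 77:
  i=0: a_0=2, p_0 = 2*1 + 0 = 2, q_0 = 2*0 + 1 = 1.
  i=1: a_1=1, p_1 = 1*2 + 1 = 3, q_1 = 1*1 + 0 = 1.
  i=2: a_2=19, p_2 = 19*3 + 2 = 59, q_2 = 19*1 + 1 = 20.
  i=3: a_3=1, p_3 = 1*59 + 3 = 62, q_3 = 1*20 + 1 = 21.
  i=4: a_4=12, p_4 = 12*62 + 59 = 803, q_4 = 12*21 + 20 = 272.
q_4 = 272 > 77, so the last convergent with denominator <= 77 is p_3/q_3 = 62/21.
The closest fraction with denominator <= 77 is either p_3/q_3 or the intermediate fraction (k*p_3 + p_2)/(k*q_3 + q_2) with the largest k >= 1 whose denominator stays <= 77; these approach x as k grows, and every other convergent or intermediate fraction in range is farther away.
Largest k: floor((77 - q_2)/q_3) = floor((77 - 20)/21) = 2.
That gives (2*62 + 59)/(2*21 + 20) = 183/62.
Compare the errors: |x - 62/21| = |803*21 - 62*272|/(272*21) = 1/5712, and |x - 183/62| = |803*62 - 183*272|/(272*62) = 10/16864.
Cross-multiplying, 1*16864 = 16864 < 57120 = 10*5712, so 1/5712 is smaller: the convergent 62/21 is closer to x than 183/62.

62/21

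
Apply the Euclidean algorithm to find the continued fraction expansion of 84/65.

Run the Euclidean algorithm on 84 and 65; the successive quotients are the partial quotients a_0, a_1, ... (each step inverts the fractional part left over by the previous one):
  84 = 1*65 + 19, so a_0 = 1.
  65 = 3*19 + 8, so a_1 = 3.
  19 = 2*8 + 3, so a_2 = 2.
  8 = 2*3 + 2, so a_3 = 2.
  3 = 1*2 + 1, so a_4 = 1.
  2 = 2*1 + 0, so a_5 = 2.
The remainder reaches 0 after 6 divisions, so the expansion has 6 partial quotients, read off in order.

[1; 3, 2, 2, 1, 2]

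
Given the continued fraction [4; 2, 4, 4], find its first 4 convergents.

Using the convergent recurrence p_i = a_i*p_{i-1} + p_{i-2}, q_i = a_i*q_{i-1} + q_{i-2} with p_{-2}=0, p_{-1}=1, q_{-2}=1, q_{-1}=0:
  i=0: a_0=4, p_0 = 4*1 + 0 = 4, q_0 = 4*0 + 1 = 1.
  i=1: a_1=2, p_1 = 2*4 + 1 = 9, q_1 = 2*1 + 0 = 2.
  i=2: a_2=4, p_2 = 4*9 + 4 = 40, q_2 = 4*2 + 1 = 9.
  i=3: a_3=4, p_3 = 4*40 + 9 = 169, q_3 = 4*9 + 2 = 38.

4/1, 9/2, 40/9, 169/38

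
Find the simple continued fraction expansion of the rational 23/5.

Run the Euclidean algorithm on 23 and 5; the successive quotients are the partial quotients a_0, a_1, ... (each step inverts the fractional part left over by the previous one):
  23 = 4*5 + 3, so a_0 = 4.
  5 = 1*3 + 2, so a_1 = 1.
  3 = 1*2 + 1, so a_2 = 1.
  2 = 2*1 + 0, so a_3 = 2.
The remainder reaches 0 after 4 divisions, so the expansion has 4 partial quotients, read off in order.

[4; 1, 1, 2]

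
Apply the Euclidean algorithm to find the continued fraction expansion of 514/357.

[1; 2, 3, 1, 1, 1, 6, 2]

Run the Euclidean algorithm on 514 and 357; the successive quotients are the partial quotients a_0, a_1, ... (each step inverts the fractional part left over by the previous one):
  514 = 1*357 + 157, so a_0 = 1.
  357 = 2*157 + 43, so a_1 = 2.
  157 = 3*43 + 28, so a_2 = 3.
  43 = 1*28 + 15, so a_3 = 1.
  28 = 1*15 + 13, so a_4 = 1.
  15 = 1*13 + 2, so a_5 = 1.
  13 = 6*2 + 1, so a_6 = 6.
  2 = 2*1 + 0, so a_7 = 2.
The remainder reaches 0 after 8 divisions, so the expansion has 8 partial quotients, read off in order.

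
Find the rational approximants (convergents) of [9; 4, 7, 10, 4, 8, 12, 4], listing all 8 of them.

Using the convergent recurrence p_i = a_i*p_{i-1} + p_{i-2}, q_i = a_i*q_{i-1} + q_{i-2} with p_{-2}=0, p_{-1}=1, q_{-2}=1, q_{-1}=0:
  i=0: a_0=9, p_0 = 9*1 + 0 = 9, q_0 = 9*0 + 1 = 1.
  i=1: a_1=4, p_1 = 4*9 + 1 = 37, q_1 = 4*1 + 0 = 4.
  i=2: a_2=7, p_2 = 7*37 + 9 = 268, q_2 = 7*4 + 1 = 29.
  i=3: a_3=10, p_3 = 10*268 + 37 = 2717, q_3 = 10*29 + 4 = 294.
  i=4: a_4=4, p_4 = 4*2717 + 268 = 11136, q_4 = 4*294 + 29 = 1205.
  i=5: a_5=8, p_5 = 8*11136 + 2717 = 91805, q_5 = 8*1205 + 294 = 9934.
  i=6: a_6=12, p_6 = 12*91805 + 11136 = 1112796, q_6 = 12*9934 + 1205 = 120413.
  i=7: a_7=4, p_7 = 4*1112796 + 91805 = 4542989, q_7 = 4*120413 + 9934 = 491586.

9/1, 37/4, 268/29, 2717/294, 11136/1205, 91805/9934, 1112796/120413, 4542989/491586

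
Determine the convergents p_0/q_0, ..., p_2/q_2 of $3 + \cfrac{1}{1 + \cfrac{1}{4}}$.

3/1, 4/1, 19/5

Using the convergent recurrence p_i = a_i*p_{i-1} + p_{i-2}, q_i = a_i*q_{i-1} + q_{i-2} with p_{-2}=0, p_{-1}=1, q_{-2}=1, q_{-1}=0:
  i=0: a_0=3, p_0 = 3*1 + 0 = 3, q_0 = 3*0 + 1 = 1.
  i=1: a_1=1, p_1 = 1*3 + 1 = 4, q_1 = 1*1 + 0 = 1.
  i=2: a_2=4, p_2 = 4*4 + 3 = 19, q_2 = 4*1 + 1 = 5.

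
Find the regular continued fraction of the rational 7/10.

[0; 1, 2, 3]

Run the Euclidean algorithm on 7 and 10; the successive quotients are the partial quotients a_0, a_1, ... (each step inverts the fractional part left over by the previous one):
  7 = 0*10 + 7, so a_0 = 0.
  10 = 1*7 + 3, so a_1 = 1.
  7 = 2*3 + 1, so a_2 = 2.
  3 = 3*1 + 0, so a_3 = 3.
The remainder reaches 0 after 4 divisions, so the expansion has 4 partial quotients, read off in order.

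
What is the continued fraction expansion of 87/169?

[0; 1, 1, 16, 2, 2]

Run the Euclidean algorithm on 87 and 169; the successive quotients are the partial quotients a_0, a_1, ... (each step inverts the fractional part left over by the previous one):
  87 = 0*169 + 87, so a_0 = 0.
  169 = 1*87 + 82, so a_1 = 1.
  87 = 1*82 + 5, so a_2 = 1.
  82 = 16*5 + 2, so a_3 = 16.
  5 = 2*2 + 1, so a_4 = 2.
  2 = 2*1 + 0, so a_5 = 2.
The remainder reaches 0 after 6 divisions, so the expansion has 6 partial quotients, read off in order.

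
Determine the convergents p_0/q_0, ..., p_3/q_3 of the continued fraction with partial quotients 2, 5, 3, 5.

Using the convergent recurrence p_i = a_i*p_{i-1} + p_{i-2}, q_i = a_i*q_{i-1} + q_{i-2} with p_{-2}=0, p_{-1}=1, q_{-2}=1, q_{-1}=0:
  i=0: a_0=2, p_0 = 2*1 + 0 = 2, q_0 = 2*0 + 1 = 1.
  i=1: a_1=5, p_1 = 5*2 + 1 = 11, q_1 = 5*1 + 0 = 5.
  i=2: a_2=3, p_2 = 3*11 + 2 = 35, q_2 = 3*5 + 1 = 16.
  i=3: a_3=5, p_3 = 5*35 + 11 = 186, q_3 = 5*16 + 5 = 85.

2/1, 11/5, 35/16, 186/85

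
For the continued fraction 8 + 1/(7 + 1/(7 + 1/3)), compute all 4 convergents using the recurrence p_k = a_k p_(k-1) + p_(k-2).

8/1, 57/7, 407/50, 1278/157

Using the convergent recurrence p_i = a_i*p_{i-1} + p_{i-2}, q_i = a_i*q_{i-1} + q_{i-2} with p_{-2}=0, p_{-1}=1, q_{-2}=1, q_{-1}=0:
  i=0: a_0=8, p_0 = 8*1 + 0 = 8, q_0 = 8*0 + 1 = 1.
  i=1: a_1=7, p_1 = 7*8 + 1 = 57, q_1 = 7*1 + 0 = 7.
  i=2: a_2=7, p_2 = 7*57 + 8 = 407, q_2 = 7*7 + 1 = 50.
  i=3: a_3=3, p_3 = 3*407 + 57 = 1278, q_3 = 3*50 + 7 = 157.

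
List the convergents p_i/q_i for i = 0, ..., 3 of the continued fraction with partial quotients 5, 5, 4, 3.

5/1, 26/5, 109/21, 353/68

Using the convergent recurrence p_i = a_i*p_{i-1} + p_{i-2}, q_i = a_i*q_{i-1} + q_{i-2} with p_{-2}=0, p_{-1}=1, q_{-2}=1, q_{-1}=0:
  i=0: a_0=5, p_0 = 5*1 + 0 = 5, q_0 = 5*0 + 1 = 1.
  i=1: a_1=5, p_1 = 5*5 + 1 = 26, q_1 = 5*1 + 0 = 5.
  i=2: a_2=4, p_2 = 4*26 + 5 = 109, q_2 = 4*5 + 1 = 21.
  i=3: a_3=3, p_3 = 3*109 + 26 = 353, q_3 = 3*21 + 5 = 68.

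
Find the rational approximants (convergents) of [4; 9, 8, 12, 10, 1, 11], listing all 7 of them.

Using the convergent recurrence p_i = a_i*p_{i-1} + p_{i-2}, q_i = a_i*q_{i-1} + q_{i-2} with p_{-2}=0, p_{-1}=1, q_{-2}=1, q_{-1}=0:
  i=0: a_0=4, p_0 = 4*1 + 0 = 4, q_0 = 4*0 + 1 = 1.
  i=1: a_1=9, p_1 = 9*4 + 1 = 37, q_1 = 9*1 + 0 = 9.
  i=2: a_2=8, p_2 = 8*37 + 4 = 300, q_2 = 8*9 + 1 = 73.
  i=3: a_3=12, p_3 = 12*300 + 37 = 3637, q_3 = 12*73 + 9 = 885.
  i=4: a_4=10, p_4 = 10*3637 + 300 = 36670, q_4 = 10*885 + 73 = 8923.
  i=5: a_5=1, p_5 = 1*36670 + 3637 = 40307, q_5 = 1*8923 + 885 = 9808.
  i=6: a_6=11, p_6 = 11*40307 + 36670 = 480047, q_6 = 11*9808 + 8923 = 116811.

4/1, 37/9, 300/73, 3637/885, 36670/8923, 40307/9808, 480047/116811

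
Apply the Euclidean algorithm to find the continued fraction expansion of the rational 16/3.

Run the Euclidean algorithm on 16 and 3; the successive quotients are the partial quotients a_0, a_1, ... (each step inverts the fractional part left over by the previous one):
  16 = 5*3 + 1, so a_0 = 5.
  3 = 3*1 + 0, so a_1 = 3.
The remainder reaches 0 after 2 divisions, so the expansion has 2 partial quotients, read off in order.

[5; 3]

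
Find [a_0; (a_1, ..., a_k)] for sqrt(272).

[16; (2, 32)]

Write x_i = (sqrt(272) + m_i)/d_i with (m_0, d_0) = (0, 1). a_0 = floor(sqrt(272)) = 16, since 16^2 = 256 <= 272 < 289 = 17^2.
Iterate m_{i+1} = d_i*a_i - m_i, d_{i+1} = (272 - m_{i+1}^2)/d_i, a_{i+1} = floor((a_0 + m_{i+1})/d_{i+1}):
  m_1 = 1*16 - 0 = 16, d_1 = (272 - 16^2)/1 = 16/1 = 16, a_1 = floor((16 + 16)/16) = 2.
  m_2 = 16*2 - 16 = 16, d_2 = (272 - 16^2)/16 = 16/16 = 1, a_2 = floor((16 + 16)/1) = 32.
  m_3 = 1*32 - 16 = 16, d_3 = (272 - 16^2)/1 = 16/1 = 16: (m_3, d_3) = (m_1, d_1) = (16, 16), so from here the quotients repeat a_1, a_2; the period length is 2.
Hence the expansion of sqrt(272) is a_0 = 16 followed by the repeating block 2, 32 (period 2).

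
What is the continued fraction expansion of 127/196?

Run the Euclidean algorithm on 127 and 196; the successive quotients are the partial quotients a_0, a_1, ... (each step inverts the fractional part left over by the previous one):
  127 = 0*196 + 127, so a_0 = 0.
  196 = 1*127 + 69, so a_1 = 1.
  127 = 1*69 + 58, so a_2 = 1.
  69 = 1*58 + 11, so a_3 = 1.
  58 = 5*11 + 3, so a_4 = 5.
  11 = 3*3 + 2, so a_5 = 3.
  3 = 1*2 + 1, so a_6 = 1.
  2 = 2*1 + 0, so a_7 = 2.
The remainder reaches 0 after 8 divisions, so the expansion has 8 partial quotients, read off in order.

[0; 1, 1, 1, 5, 3, 1, 2]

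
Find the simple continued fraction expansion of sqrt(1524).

Write x_i = (sqrt(1524) + m_i)/d_i with (m_0, d_0) = (0, 1). a_0 = floor(sqrt(1524)) = 39, since 39^2 = 1521 <= 1524 < 1600 = 40^2.
Iterate m_{i+1} = d_i*a_i - m_i, d_{i+1} = (1524 - m_{i+1}^2)/d_i, a_{i+1} = floor((a_0 + m_{i+1})/d_{i+1}):
  m_1 = 1*39 - 0 = 39, d_1 = (1524 - 39^2)/1 = 3/1 = 3, a_1 = floor((39 + 39)/3) = 26.
  m_2 = 3*26 - 39 = 39, d_2 = (1524 - 39^2)/3 = 3/3 = 1, a_2 = floor((39 + 39)/1) = 78.
  m_3 = 1*78 - 39 = 39, d_3 = (1524 - 39^2)/1 = 3/1 = 3: (m_3, d_3) = (m_1, d_1) = (39, 3), so from here the quotients repeat a_1, a_2; the period length is 2.
Hence the expansion of sqrt(1524) is a_0 = 39 followed by the repeating block 26, 78 (period 2).

[39; (26, 78)]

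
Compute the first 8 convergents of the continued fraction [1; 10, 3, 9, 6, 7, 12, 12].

1/1, 11/10, 34/31, 317/289, 1936/1765, 13869/12644, 168364/153493, 2034237/1854560

Using the convergent recurrence p_i = a_i*p_{i-1} + p_{i-2}, q_i = a_i*q_{i-1} + q_{i-2} with p_{-2}=0, p_{-1}=1, q_{-2}=1, q_{-1}=0:
  i=0: a_0=1, p_0 = 1*1 + 0 = 1, q_0 = 1*0 + 1 = 1.
  i=1: a_1=10, p_1 = 10*1 + 1 = 11, q_1 = 10*1 + 0 = 10.
  i=2: a_2=3, p_2 = 3*11 + 1 = 34, q_2 = 3*10 + 1 = 31.
  i=3: a_3=9, p_3 = 9*34 + 11 = 317, q_3 = 9*31 + 10 = 289.
  i=4: a_4=6, p_4 = 6*317 + 34 = 1936, q_4 = 6*289 + 31 = 1765.
  i=5: a_5=7, p_5 = 7*1936 + 317 = 13869, q_5 = 7*1765 + 289 = 12644.
  i=6: a_6=12, p_6 = 12*13869 + 1936 = 168364, q_6 = 12*12644 + 1765 = 153493.
  i=7: a_7=12, p_7 = 12*168364 + 13869 = 2034237, q_7 = 12*153493 + 12644 = 1854560.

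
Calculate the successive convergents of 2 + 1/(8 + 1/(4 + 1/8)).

2/1, 17/8, 70/33, 577/272

Using the convergent recurrence p_i = a_i*p_{i-1} + p_{i-2}, q_i = a_i*q_{i-1} + q_{i-2} with p_{-2}=0, p_{-1}=1, q_{-2}=1, q_{-1}=0:
  i=0: a_0=2, p_0 = 2*1 + 0 = 2, q_0 = 2*0 + 1 = 1.
  i=1: a_1=8, p_1 = 8*2 + 1 = 17, q_1 = 8*1 + 0 = 8.
  i=2: a_2=4, p_2 = 4*17 + 2 = 70, q_2 = 4*8 + 1 = 33.
  i=3: a_3=8, p_3 = 8*70 + 17 = 577, q_3 = 8*33 + 8 = 272.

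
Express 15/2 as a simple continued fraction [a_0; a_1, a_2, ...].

Run the Euclidean algorithm on 15 and 2; the successive quotients are the partial quotients a_0, a_1, ... (each step inverts the fractional part left over by the previous one):
  15 = 7*2 + 1, so a_0 = 7.
  2 = 2*1 + 0, so a_1 = 2.
The remainder reaches 0 after 2 divisions, so the expansion has 2 partial quotients, read off in order.

[7; 2]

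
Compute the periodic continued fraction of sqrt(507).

Write x_i = (sqrt(507) + m_i)/d_i with (m_0, d_0) = (0, 1). a_0 = floor(sqrt(507)) = 22, since 22^2 = 484 <= 507 < 529 = 23^2.
Iterate m_{i+1} = d_i*a_i - m_i, d_{i+1} = (507 - m_{i+1}^2)/d_i, a_{i+1} = floor((a_0 + m_{i+1})/d_{i+1}):
  m_1 = 1*22 - 0 = 22, d_1 = (507 - 22^2)/1 = 23/1 = 23, a_1 = floor((22 + 22)/23) = 1.
  m_2 = 23*1 - 22 = 1, d_2 = (507 - 1^2)/23 = 506/23 = 22, a_2 = floor((22 + 1)/22) = 1.
  m_3 = 22*1 - 1 = 21, d_3 = (507 - 21^2)/22 = 66/22 = 3, a_3 = floor((22 + 21)/3) = 14.
  m_4 = 3*14 - 21 = 21, d_4 = (507 - 21^2)/3 = 66/3 = 22, a_4 = floor((22 + 21)/22) = 1.
  m_5 = 22*1 - 21 = 1, d_5 = (507 - 1^2)/22 = 506/22 = 23, a_5 = floor((22 + 1)/23) = 1.
  m_6 = 23*1 - 1 = 22, d_6 = (507 - 22^2)/23 = 23/23 = 1, a_6 = floor((22 + 22)/1) = 44.
  m_7 = 1*44 - 22 = 22, d_7 = (507 - 22^2)/1 = 23/1 = 23: (m_7, d_7) = (m_1, d_1) = (22, 23), so from here the quotients repeat a_1, ..., a_6; the period length is 6.
Hence the expansion of sqrt(507) is a_0 = 22 followed by the repeating block 1, 1, 14, 1, 1, 44 (period 6).

[22; (1, 1, 14, 1, 1, 44)]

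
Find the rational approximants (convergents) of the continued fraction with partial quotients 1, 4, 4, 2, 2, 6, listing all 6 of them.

Using the convergent recurrence p_i = a_i*p_{i-1} + p_{i-2}, q_i = a_i*q_{i-1} + q_{i-2} with p_{-2}=0, p_{-1}=1, q_{-2}=1, q_{-1}=0:
  i=0: a_0=1, p_0 = 1*1 + 0 = 1, q_0 = 1*0 + 1 = 1.
  i=1: a_1=4, p_1 = 4*1 + 1 = 5, q_1 = 4*1 + 0 = 4.
  i=2: a_2=4, p_2 = 4*5 + 1 = 21, q_2 = 4*4 + 1 = 17.
  i=3: a_3=2, p_3 = 2*21 + 5 = 47, q_3 = 2*17 + 4 = 38.
  i=4: a_4=2, p_4 = 2*47 + 21 = 115, q_4 = 2*38 + 17 = 93.
  i=5: a_5=6, p_5 = 6*115 + 47 = 737, q_5 = 6*93 + 38 = 596.

1/1, 5/4, 21/17, 47/38, 115/93, 737/596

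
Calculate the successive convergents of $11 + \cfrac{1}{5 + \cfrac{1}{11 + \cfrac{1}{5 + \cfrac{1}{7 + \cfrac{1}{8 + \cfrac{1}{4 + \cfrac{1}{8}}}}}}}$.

11/1, 56/5, 627/56, 3191/285, 22964/2051, 186903/16693, 770576/68823, 6351511/567277

Using the convergent recurrence p_i = a_i*p_{i-1} + p_{i-2}, q_i = a_i*q_{i-1} + q_{i-2} with p_{-2}=0, p_{-1}=1, q_{-2}=1, q_{-1}=0:
  i=0: a_0=11, p_0 = 11*1 + 0 = 11, q_0 = 11*0 + 1 = 1.
  i=1: a_1=5, p_1 = 5*11 + 1 = 56, q_1 = 5*1 + 0 = 5.
  i=2: a_2=11, p_2 = 11*56 + 11 = 627, q_2 = 11*5 + 1 = 56.
  i=3: a_3=5, p_3 = 5*627 + 56 = 3191, q_3 = 5*56 + 5 = 285.
  i=4: a_4=7, p_4 = 7*3191 + 627 = 22964, q_4 = 7*285 + 56 = 2051.
  i=5: a_5=8, p_5 = 8*22964 + 3191 = 186903, q_5 = 8*2051 + 285 = 16693.
  i=6: a_6=4, p_6 = 4*186903 + 22964 = 770576, q_6 = 4*16693 + 2051 = 68823.
  i=7: a_7=8, p_7 = 8*770576 + 186903 = 6351511, q_7 = 8*68823 + 16693 = 567277.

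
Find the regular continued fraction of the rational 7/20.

Run the Euclidean algorithm on 7 and 20; the successive quotients are the partial quotients a_0, a_1, ... (each step inverts the fractional part left over by the previous one):
  7 = 0*20 + 7, so a_0 = 0.
  20 = 2*7 + 6, so a_1 = 2.
  7 = 1*6 + 1, so a_2 = 1.
  6 = 6*1 + 0, so a_3 = 6.
The remainder reaches 0 after 4 divisions, so the expansion has 4 partial quotients, read off in order.

[0; 2, 1, 6]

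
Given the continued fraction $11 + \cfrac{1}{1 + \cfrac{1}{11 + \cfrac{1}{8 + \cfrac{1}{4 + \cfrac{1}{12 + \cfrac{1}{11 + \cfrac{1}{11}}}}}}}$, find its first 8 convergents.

11/1, 12/1, 143/12, 1156/97, 4767/400, 58360/4897, 646727/54267, 7172357/601834

Using the convergent recurrence p_i = a_i*p_{i-1} + p_{i-2}, q_i = a_i*q_{i-1} + q_{i-2} with p_{-2}=0, p_{-1}=1, q_{-2}=1, q_{-1}=0:
  i=0: a_0=11, p_0 = 11*1 + 0 = 11, q_0 = 11*0 + 1 = 1.
  i=1: a_1=1, p_1 = 1*11 + 1 = 12, q_1 = 1*1 + 0 = 1.
  i=2: a_2=11, p_2 = 11*12 + 11 = 143, q_2 = 11*1 + 1 = 12.
  i=3: a_3=8, p_3 = 8*143 + 12 = 1156, q_3 = 8*12 + 1 = 97.
  i=4: a_4=4, p_4 = 4*1156 + 143 = 4767, q_4 = 4*97 + 12 = 400.
  i=5: a_5=12, p_5 = 12*4767 + 1156 = 58360, q_5 = 12*400 + 97 = 4897.
  i=6: a_6=11, p_6 = 11*58360 + 4767 = 646727, q_6 = 11*4897 + 400 = 54267.
  i=7: a_7=11, p_7 = 11*646727 + 58360 = 7172357, q_7 = 11*54267 + 4897 = 601834.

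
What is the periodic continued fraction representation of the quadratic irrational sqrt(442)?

[21; (42)]

Write x_i = (sqrt(442) + m_i)/d_i with (m_0, d_0) = (0, 1). a_0 = floor(sqrt(442)) = 21, since 21^2 = 441 <= 442 < 484 = 22^2.
Iterate m_{i+1} = d_i*a_i - m_i, d_{i+1} = (442 - m_{i+1}^2)/d_i, a_{i+1} = floor((a_0 + m_{i+1})/d_{i+1}):
  m_1 = 1*21 - 0 = 21, d_1 = (442 - 21^2)/1 = 1/1 = 1, a_1 = floor((21 + 21)/1) = 42.
  m_2 = 1*42 - 21 = 21, d_2 = (442 - 21^2)/1 = 1/1 = 1: (m_2, d_2) = (m_1, d_1) = (21, 1), so from here the quotient a_1 repeats; the period length is 1.
Hence the expansion of sqrt(442) is a_0 = 21 followed by the repeating block 42 (period 1).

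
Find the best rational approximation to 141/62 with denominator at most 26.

Expand x = 141/62 as a continued fraction with the Euclidean algorithm:
  141 = 2*62 + 17, so a_0 = 2.
  62 = 3*17 + 11, so a_1 = 3.
  17 = 1*11 + 6, so a_2 = 1.
  11 = 1*6 + 5, so a_3 = 1.
  6 = 1*5 + 1, so a_4 = 1.
  5 = 5*1 + 0, so a_5 = 5.
so x = [2; 3, 1, 1, 1, 5].
Convergents (p_i = a_i*p_{i-1} + p_{i-2}, q_i = a_i*q_{i-1} + q_{i-2} with p_{-2}=0, p_{-1}=1, q_{-2}=1, q_{-1}=0), until the denominator exceeds 26:
  i=0: a_0=2, p_0 = 2*1 + 0 = 2, q_0 = 2*0 + 1 = 1.
  i=1: a_1=3, p_1 = 3*2 + 1 = 7, q_1 = 3*1 + 0 = 3.
  i=2: a_2=1, p_2 = 1*7 + 2 = 9, q_2 = 1*3 + 1 = 4.
  i=3: a_3=1, p_3 = 1*9 + 7 = 16, q_3 = 1*4 + 3 = 7.
  i=4: a_4=1, p_4 = 1*16 + 9 = 25, q_4 = 1*7 + 4 = 11.
  i=5: a_5=5, p_5 = 5*25 + 16 = 141, q_5 = 5*11 + 7 = 62.
q_5 = 62 > 26, so the last convergent with denominator <= 26 is p_4/q_4 = 25/11.
The closest fraction with denominator <= 26 is either p_4/q_4 or the intermediate fraction (k*p_4 + p_3)/(k*q_4 + q_3) with the largest k >= 1 whose denominator stays <= 26; these approach x as k grows, and every other convergent or intermediate fraction in range is farther away.
Largest k: floor((26 - q_3)/q_4) = floor((26 - 7)/11) = 1.
That gives (1*25 + 16)/(1*11 + 7) = 41/18.
Compare the errors: |x - 25/11| = |141*11 - 25*62|/(62*11) = 1/682, and |x - 41/18| = |141*18 - 41*62|/(62*18) = 4/1116.
Cross-multiplying, 1*1116 = 1116 < 2728 = 4*682, so 1/682 is smaller: the convergent 25/11 is closer to x than 41/18.

25/11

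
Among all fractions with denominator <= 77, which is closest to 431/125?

231/67

Expand x = 431/125 as a continued fraction with the Euclidean algorithm:
  431 = 3*125 + 56, so a_0 = 3.
  125 = 2*56 + 13, so a_1 = 2.
  56 = 4*13 + 4, so a_2 = 4.
  13 = 3*4 + 1, so a_3 = 3.
  4 = 4*1 + 0, so a_4 = 4.
so x = [3; 2, 4, 3, 4].
Convergents (p_i = a_i*p_{i-1} + p_{i-2}, q_i = a_i*q_{i-1} + q_{i-2} with p_{-2}=0, p_{-1}=1, q_{-2}=1, q_{-1}=0), until the denominator exceeds 77:
  i=0: a_0=3, p_0 = 3*1 + 0 = 3, q_0 = 3*0 + 1 = 1.
  i=1: a_1=2, p_1 = 2*3 + 1 = 7, q_1 = 2*1 + 0 = 2.
  i=2: a_2=4, p_2 = 4*7 + 3 = 31, q_2 = 4*2 + 1 = 9.
  i=3: a_3=3, p_3 = 3*31 + 7 = 100, q_3 = 3*9 + 2 = 29.
  i=4: a_4=4, p_4 = 4*100 + 31 = 431, q_4 = 4*29 + 9 = 125.
q_4 = 125 > 77, so the last convergent with denominator <= 77 is p_3/q_3 = 100/29.
The closest fraction with denominator <= 77 is either p_3/q_3 or the intermediate fraction (k*p_3 + p_2)/(k*q_3 + q_2) with the largest k >= 1 whose denominator stays <= 77; these approach x as k grows, and every other convergent or intermediate fraction in range is farther away.
Largest k: floor((77 - q_2)/q_3) = floor((77 - 9)/29) = 2.
That gives (2*100 + 31)/(2*29 + 9) = 231/67.
Compare the errors: |x - 100/29| = |431*29 - 100*125|/(125*29) = 1/3625, and |x - 231/67| = |431*67 - 231*125|/(125*67) = 2/8375.
Cross-multiplying, 2*3625 = 7250 < 8375 = 1*8375, so 2/8375 is smaller: the intermediate fraction 231/67 is closer to x than 100/29.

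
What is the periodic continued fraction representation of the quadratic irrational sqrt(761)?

Write x_i = (sqrt(761) + m_i)/d_i with (m_0, d_0) = (0, 1). a_0 = floor(sqrt(761)) = 27, since 27^2 = 729 <= 761 < 784 = 28^2.
Iterate m_{i+1} = d_i*a_i - m_i, d_{i+1} = (761 - m_{i+1}^2)/d_i, a_{i+1} = floor((a_0 + m_{i+1})/d_{i+1}):
  m_1 = 1*27 - 0 = 27, d_1 = (761 - 27^2)/1 = 32/1 = 32, a_1 = floor((27 + 27)/32) = 1.
  m_2 = 32*1 - 27 = 5, d_2 = (761 - 5^2)/32 = 736/32 = 23, a_2 = floor((27 + 5)/23) = 1.
  m_3 = 23*1 - 5 = 18, d_3 = (761 - 18^2)/23 = 437/23 = 19, a_3 = floor((27 + 18)/19) = 2.
  m_4 = 19*2 - 18 = 20, d_4 = (761 - 20^2)/19 = 361/19 = 19, a_4 = floor((27 + 20)/19) = 2.
  m_5 = 19*2 - 20 = 18, d_5 = (761 - 18^2)/19 = 437/19 = 23, a_5 = floor((27 + 18)/23) = 1.
  m_6 = 23*1 - 18 = 5, d_6 = (761 - 5^2)/23 = 736/23 = 32, a_6 = floor((27 + 5)/32) = 1.
  m_7 = 32*1 - 5 = 27, d_7 = (761 - 27^2)/32 = 32/32 = 1, a_7 = floor((27 + 27)/1) = 54.
  m_8 = 1*54 - 27 = 27, d_8 = (761 - 27^2)/1 = 32/1 = 32: (m_8, d_8) = (m_1, d_1) = (27, 32), so from here the quotients repeat a_1, ..., a_7; the period length is 7.
Hence the expansion of sqrt(761) is a_0 = 27 followed by the repeating block 1, 1, 2, 2, 1, 1, 54 (period 7).

[27; (1, 1, 2, 2, 1, 1, 54)]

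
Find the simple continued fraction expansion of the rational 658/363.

Run the Euclidean algorithm on 658 and 363; the successive quotients are the partial quotients a_0, a_1, ... (each step inverts the fractional part left over by the previous one):
  658 = 1*363 + 295, so a_0 = 1.
  363 = 1*295 + 68, so a_1 = 1.
  295 = 4*68 + 23, so a_2 = 4.
  68 = 2*23 + 22, so a_3 = 2.
  23 = 1*22 + 1, so a_4 = 1.
  22 = 22*1 + 0, so a_5 = 22.
The remainder reaches 0 after 6 divisions, so the expansion has 6 partial quotients, read off in order.

[1; 1, 4, 2, 1, 22]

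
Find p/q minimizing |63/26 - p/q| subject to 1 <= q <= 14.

17/7

Expand x = 63/26 as a continued fraction with the Euclidean algorithm:
  63 = 2*26 + 11, so a_0 = 2.
  26 = 2*11 + 4, so a_1 = 2.
  11 = 2*4 + 3, so a_2 = 2.
  4 = 1*3 + 1, so a_3 = 1.
  3 = 3*1 + 0, so a_4 = 3.
so x = [2; 2, 2, 1, 3].
Convergents (p_i = a_i*p_{i-1} + p_{i-2}, q_i = a_i*q_{i-1} + q_{i-2} with p_{-2}=0, p_{-1}=1, q_{-2}=1, q_{-1}=0), until the denominator exceeds 14:
  i=0: a_0=2, p_0 = 2*1 + 0 = 2, q_0 = 2*0 + 1 = 1.
  i=1: a_1=2, p_1 = 2*2 + 1 = 5, q_1 = 2*1 + 0 = 2.
  i=2: a_2=2, p_2 = 2*5 + 2 = 12, q_2 = 2*2 + 1 = 5.
  i=3: a_3=1, p_3 = 1*12 + 5 = 17, q_3 = 1*5 + 2 = 7.
  i=4: a_4=3, p_4 = 3*17 + 12 = 63, q_4 = 3*7 + 5 = 26.
q_4 = 26 > 14, so the last convergent with denominator <= 14 is p_3/q_3 = 17/7.
The closest fraction with denominator <= 14 is either p_3/q_3 or the intermediate fraction (k*p_3 + p_2)/(k*q_3 + q_2) with the largest k >= 1 whose denominator stays <= 14; these approach x as k grows, and every other convergent or intermediate fraction in range is farther away.
Largest k: floor((14 - q_2)/q_3) = floor((14 - 5)/7) = 1.
That gives (1*17 + 12)/(1*7 + 5) = 29/12.
Compare the errors: |x - 17/7| = |63*7 - 17*26|/(26*7) = 1/182, and |x - 29/12| = |63*12 - 29*26|/(26*12) = 2/312.
Cross-multiplying, 1*312 = 312 < 364 = 2*182, so 1/182 is smaller: the convergent 17/7 is closer to x than 29/12.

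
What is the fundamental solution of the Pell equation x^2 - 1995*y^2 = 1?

(x, y) = (134, 3)

First expand sqrt(1995) as a continued fraction. With x_i = (sqrt(1995) + m_i)/d_i and (m_0, d_0) = (0, 1): a_0 = floor(sqrt(1995)) = 44, since 44^2 = 1936 <= 1995 < 2025 = 45^2.
Iterate m_{i+1} = d_i*a_i - m_i, d_{i+1} = (1995 - m_{i+1}^2)/d_i, a_{i+1} = floor((a_0 + m_{i+1})/d_{i+1}):
  m_1 = 1*44 - 0 = 44, d_1 = (1995 - 44^2)/1 = 59/1 = 59, a_1 = floor((44 + 44)/59) = 1.
  m_2 = 59*1 - 44 = 15, d_2 = (1995 - 15^2)/59 = 1770/59 = 30, a_2 = floor((44 + 15)/30) = 1.
  m_3 = 30*1 - 15 = 15, d_3 = (1995 - 15^2)/30 = 1770/30 = 59, a_3 = floor((44 + 15)/59) = 1.
  m_4 = 59*1 - 15 = 44, d_4 = (1995 - 44^2)/59 = 59/59 = 1, a_4 = floor((44 + 44)/1) = 88.
  m_5 = 1*88 - 44 = 44, d_5 = (1995 - 44^2)/1 = 59/1 = 59: (m_5, d_5) = (m_1, d_1) = (44, 59), so from here the quotients repeat a_1, ..., a_4; the period length is 4.
So sqrt(1995) = [44; (1, 1, 1, 88)] with period length k = 4.
k is even, so the fundamental solution of x^2 - 1995y^2 = 1 is (p_{k-1}, q_{k-1}) = (p_3, q_3); compute convergents through index 3.
Convergents (p_i = a_i*p_{i-1} + p_{i-2}, q_i = a_i*q_{i-1} + q_{i-2} with p_{-2}=0, p_{-1}=1, q_{-2}=1, q_{-1}=0):
  i=0: a_0=44, p_0 = 44*1 + 0 = 44, q_0 = 44*0 + 1 = 1.
  i=1: a_1=1, p_1 = 1*44 + 1 = 45, q_1 = 1*1 + 0 = 1.
  i=2: a_2=1, p_2 = 1*45 + 44 = 89, q_2 = 1*1 + 1 = 2.
  i=3: a_3=1, p_3 = 1*89 + 45 = 134, q_3 = 1*2 + 1 = 3.
Check: 134^2 - 1995*3^2 = 17956 - 17955 = 1, so (x, y) = (134, 3) solves the equation, and by the theorem it is the least positive solution.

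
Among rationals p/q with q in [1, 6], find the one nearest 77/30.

13/5

Expand x = 77/30 as a continued fraction with the Euclidean algorithm:
  77 = 2*30 + 17, so a_0 = 2.
  30 = 1*17 + 13, so a_1 = 1.
  17 = 1*13 + 4, so a_2 = 1.
  13 = 3*4 + 1, so a_3 = 3.
  4 = 4*1 + 0, so a_4 = 4.
so x = [2; 1, 1, 3, 4].
Convergents (p_i = a_i*p_{i-1} + p_{i-2}, q_i = a_i*q_{i-1} + q_{i-2} with p_{-2}=0, p_{-1}=1, q_{-2}=1, q_{-1}=0), until the denominator exceeds 6:
  i=0: a_0=2, p_0 = 2*1 + 0 = 2, q_0 = 2*0 + 1 = 1.
  i=1: a_1=1, p_1 = 1*2 + 1 = 3, q_1 = 1*1 + 0 = 1.
  i=2: a_2=1, p_2 = 1*3 + 2 = 5, q_2 = 1*1 + 1 = 2.
  i=3: a_3=3, p_3 = 3*5 + 3 = 18, q_3 = 3*2 + 1 = 7.
q_3 = 7 > 6, so the last convergent with denominator <= 6 is p_2/q_2 = 5/2.
The closest fraction with denominator <= 6 is either p_2/q_2 or the intermediate fraction (k*p_2 + p_1)/(k*q_2 + q_1) with the largest k >= 1 whose denominator stays <= 6; these approach x as k grows, and every other convergent or intermediate fraction in range is farther away.
Largest k: floor((6 - q_1)/q_2) = floor((6 - 1)/2) = 2.
That gives (2*5 + 3)/(2*2 + 1) = 13/5.
Compare the errors: |x - 5/2| = |77*2 - 5*30|/(30*2) = 4/60, and |x - 13/5| = |77*5 - 13*30|/(30*5) = 5/150.
Cross-multiplying, 5*60 = 300 < 600 = 4*150, so 5/150 is smaller: the intermediate fraction 13/5 is closer to x than 5/2.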